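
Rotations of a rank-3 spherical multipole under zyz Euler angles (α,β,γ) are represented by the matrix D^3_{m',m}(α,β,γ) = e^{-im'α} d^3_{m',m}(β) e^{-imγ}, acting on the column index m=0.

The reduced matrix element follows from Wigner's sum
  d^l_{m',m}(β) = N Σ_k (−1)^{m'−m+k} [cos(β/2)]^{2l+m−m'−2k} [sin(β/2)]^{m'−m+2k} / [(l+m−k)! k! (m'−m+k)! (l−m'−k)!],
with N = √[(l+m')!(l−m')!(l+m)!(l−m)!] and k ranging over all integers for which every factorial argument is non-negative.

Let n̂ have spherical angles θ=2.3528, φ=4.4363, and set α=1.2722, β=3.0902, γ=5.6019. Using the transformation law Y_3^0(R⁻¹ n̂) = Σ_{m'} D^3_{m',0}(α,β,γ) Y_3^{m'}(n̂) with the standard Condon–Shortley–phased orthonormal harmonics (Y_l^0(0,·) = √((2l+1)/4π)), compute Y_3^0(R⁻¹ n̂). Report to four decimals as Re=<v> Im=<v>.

Re=-0.1926 Im=0.0000

Need the full column D^3_{m',0} for m'=−3..3 at α=1.2722, β=3.0902, γ=5.6019.
cos(β/2)=0.025693, sin(β/2)=0.999670
d^3_{-3,0}: single k=3 term ⇒ +0.000076;  D = -0.000059-0.000047i
d^3_{-2,0}: k∈[2..3] ⇒ +0.000002 -0.003611 = -0.003609;  D = +0.002984-0.002029i
d^3_{-1,0}: k∈[1..3] ⇒ +0.000000 -0.000176 +0.088858 = +0.088682;  D = +0.026088+0.084758i
d^3_{0,0}: k∈[0..3] ⇒ +0.000000 -0.000004 +0.005934 -0.998021 = -0.992091;  D = -0.992091+0.000000i
d^3_{1,0}: k∈[0..2] ⇒ -0.000000 +0.000176 -0.088858 = -0.088682;  D = -0.026088+0.084758i
d^3_{2,0}: k∈[0..1] ⇒ +0.000002 -0.003611 = -0.003609;  D = +0.002984+0.002029i
d^3_{3,0}: single k=0 term ⇒ -0.000076;  D = +0.000059-0.000047i
Y_3^{m'}(θ=2.3528,φ=4.4363) and Σ D·Y over m':
  (-0.0001-0.0000i)·(+0.1098-0.1008i)  (+0.0030-0.0020i)·(+0.3087+0.1902i)  (+0.0261+0.0848i)·(-0.0927+0.3272i)  (-0.9921+0.0000i)·(+0.1360+0.0000i)  (-0.0261+0.0848i)·(+0.0927+0.3272i)  (+0.0030+0.0020i)·(+0.3087-0.1902i)  (+0.0001-0.0000i)·(-0.1098-0.1008i)
Y_3^0(R⁻¹ n̂) = -0.192584-0.000000i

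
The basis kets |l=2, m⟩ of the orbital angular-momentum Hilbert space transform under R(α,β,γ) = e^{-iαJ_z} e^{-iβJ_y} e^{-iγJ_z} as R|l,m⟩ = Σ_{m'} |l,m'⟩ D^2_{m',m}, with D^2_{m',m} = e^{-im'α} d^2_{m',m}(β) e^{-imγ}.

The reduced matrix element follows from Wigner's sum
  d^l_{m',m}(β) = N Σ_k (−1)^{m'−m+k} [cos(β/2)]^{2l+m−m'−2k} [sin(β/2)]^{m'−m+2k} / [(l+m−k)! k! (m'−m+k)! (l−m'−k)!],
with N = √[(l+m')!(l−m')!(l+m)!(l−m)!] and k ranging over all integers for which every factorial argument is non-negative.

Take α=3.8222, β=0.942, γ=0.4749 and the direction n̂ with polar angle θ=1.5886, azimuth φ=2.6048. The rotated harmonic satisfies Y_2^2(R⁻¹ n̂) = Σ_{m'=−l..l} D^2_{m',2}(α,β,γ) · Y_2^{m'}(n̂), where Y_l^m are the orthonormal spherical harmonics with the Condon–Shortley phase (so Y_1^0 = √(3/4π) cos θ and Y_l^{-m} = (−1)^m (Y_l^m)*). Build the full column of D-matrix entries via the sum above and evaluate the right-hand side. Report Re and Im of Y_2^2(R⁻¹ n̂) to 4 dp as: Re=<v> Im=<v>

Re=-0.3155 Im=0.1696

Need the full column D^2_{m',2} for m'=−2..2 at α=3.8222, β=0.942, γ=0.4749.
cos(β/2)=0.891115, sin(β/2)=0.453778
d^2_{-2,2}: single k=4 term ⇒ +0.042401;  D = +0.038863+0.016956i
d^2_{-1,2}: single k=3 term ⇒ +0.166530;  D = -0.160533+0.044289i
d^2_{0,2}: single k=2 term ⇒ +0.400525;  D = +0.233044-0.325746i
d^2_{1,2}: single k=1 term ⇒ +0.642206;  D = +0.038260+0.641065i
d^2_{2,2}: single k=0 term ⇒ +0.630572;  D = -0.425289-0.465565i
Y_2^{m'}(θ=1.5886,φ=2.6048) and Σ D·Y over m':
  (+0.0389+0.0170i)·(+0.1842+0.3394i)  (-0.1605+0.0443i)·(+0.0118+0.0070i)  (+0.2330-0.3257i)·(-0.3151+0.0000i)  (+0.0383+0.6411i)·(-0.0118+0.0070i)  (-0.4253-0.4656i)·(+0.1842-0.3394i)
Y_2^2(R⁻¹ n̂) = -0.315538+0.169632i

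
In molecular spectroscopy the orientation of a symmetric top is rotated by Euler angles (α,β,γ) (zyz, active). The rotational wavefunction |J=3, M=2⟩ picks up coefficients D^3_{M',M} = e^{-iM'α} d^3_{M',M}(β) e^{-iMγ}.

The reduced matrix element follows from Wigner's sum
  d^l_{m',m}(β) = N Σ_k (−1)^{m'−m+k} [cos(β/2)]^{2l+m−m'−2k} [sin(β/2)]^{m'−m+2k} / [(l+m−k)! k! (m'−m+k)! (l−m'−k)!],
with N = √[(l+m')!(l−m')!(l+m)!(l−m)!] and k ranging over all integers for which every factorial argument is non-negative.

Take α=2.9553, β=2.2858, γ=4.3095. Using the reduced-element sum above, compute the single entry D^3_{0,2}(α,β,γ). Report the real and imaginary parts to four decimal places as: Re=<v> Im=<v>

Re=0.3545 Im=0.3692

First d^3_{0,2}(β=2.2858), then the phase factors e^{-i(0)α} and e^{-i(2)γ}:
Half-angle: c=0.414958, s=0.909841. N=√(6·6·120·1)=65.726707
k∈{2,3} keeps every argument non-negative
  k=2: (−1)^0·65.7267/(12)·0.4150^4·0.9098^2 = +0.134433
  k=3: (−1)^1·65.7267/(12)·0.4150^2·0.9098^4 = -0.646293
d^3_{0,2}(2.2858) = +0.134433 -0.646293 = -0.511860
D = (+1.000000+0.000000i)·(-0.511860)·(-0.692550-0.721370i) = +0.354489+0.369240i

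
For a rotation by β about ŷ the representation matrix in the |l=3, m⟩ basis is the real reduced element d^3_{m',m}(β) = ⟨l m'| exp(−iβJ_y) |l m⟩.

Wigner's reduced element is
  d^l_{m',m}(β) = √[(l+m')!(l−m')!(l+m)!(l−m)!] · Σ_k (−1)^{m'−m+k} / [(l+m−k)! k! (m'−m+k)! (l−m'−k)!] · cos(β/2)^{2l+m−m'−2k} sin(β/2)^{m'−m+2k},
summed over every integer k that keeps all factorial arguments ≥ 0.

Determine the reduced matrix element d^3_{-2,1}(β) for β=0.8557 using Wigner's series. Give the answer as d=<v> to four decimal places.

d=0.3049

d^3_{-2,1}(β=0.8557) via Wigner's sum:
With c≡cos(β/2)=0.909860 and s≡sin(β/2)=0.414916, N=[1·120·24·2]^{1/2}=75.894664
The bounds max(0,m−m')=3 and min(l+m,l−m')=4 give 2 terms
  k=3: (−1)^0·75.8947/(12)·0.9099^3·0.4149^3 = +0.340277
  k=4: (−1)^1·75.8947/(24)·0.9099^1·0.4149^5 = -0.035381
d^3_{-2,1}(0.8557) = +0.340277 -0.035381 = +0.304896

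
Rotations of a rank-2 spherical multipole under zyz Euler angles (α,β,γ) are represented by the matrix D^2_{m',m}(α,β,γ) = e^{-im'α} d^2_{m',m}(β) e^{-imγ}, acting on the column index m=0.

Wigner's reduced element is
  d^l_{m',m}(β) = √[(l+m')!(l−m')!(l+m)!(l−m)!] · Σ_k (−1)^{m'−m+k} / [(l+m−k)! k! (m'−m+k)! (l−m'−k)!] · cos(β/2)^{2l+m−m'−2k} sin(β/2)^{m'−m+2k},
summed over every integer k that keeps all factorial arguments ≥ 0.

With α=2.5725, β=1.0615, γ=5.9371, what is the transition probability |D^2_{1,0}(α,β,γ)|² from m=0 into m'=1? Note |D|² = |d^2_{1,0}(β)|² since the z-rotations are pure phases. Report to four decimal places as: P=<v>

Split into d^2_{1,0}(β=1.0615) × two z-phases.
c=cos(1.0615/2)=0.862428, s=sin(1.0615/2)=0.506180; N=√[6·1·2·2]=4.898979
k: max(0,(0)−(1))=0 … min(2+(0),2−(1))=1
  k=0: (−1)^1·4.8990/(2)·0.8624^3·0.5062^1 = -0.795333
  k=1: (−1)^2·4.8990/(2)·0.8624^1·0.5062^3 = +0.273977
d^2_{1,0}(1.0615) = -0.795333 +0.273977 = -0.521356
|D^2_{1,0}|² = |d^2_{1,0}(β)|² = (-0.521356)² = 0.271812 (the z-rotation phases have unit modulus)

P=0.2718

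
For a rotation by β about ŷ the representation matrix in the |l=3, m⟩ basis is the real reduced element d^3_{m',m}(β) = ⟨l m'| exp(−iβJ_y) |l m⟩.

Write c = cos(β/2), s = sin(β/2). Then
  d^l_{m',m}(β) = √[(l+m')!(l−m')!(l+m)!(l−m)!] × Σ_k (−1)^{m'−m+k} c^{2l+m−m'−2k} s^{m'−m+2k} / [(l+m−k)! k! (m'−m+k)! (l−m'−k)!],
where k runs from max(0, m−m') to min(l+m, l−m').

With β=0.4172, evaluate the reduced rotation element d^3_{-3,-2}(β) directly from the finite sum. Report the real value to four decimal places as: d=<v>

d^3_{-3,-2}(β=0.4172) via Wigner's sum:
With c≡cos(β/2)=0.978322 and s≡sin(β/2)=0.207090, N=[1·720·1·120]^{1/2}=293.938769
k∈{1} keeps every argument non-negative
  k=1: (−1)^0·293.9388/(120)·0.9783^5·0.2071^1 = +0.454616
d^3_{-3,-2}(0.4172) = +0.454616

d=0.4546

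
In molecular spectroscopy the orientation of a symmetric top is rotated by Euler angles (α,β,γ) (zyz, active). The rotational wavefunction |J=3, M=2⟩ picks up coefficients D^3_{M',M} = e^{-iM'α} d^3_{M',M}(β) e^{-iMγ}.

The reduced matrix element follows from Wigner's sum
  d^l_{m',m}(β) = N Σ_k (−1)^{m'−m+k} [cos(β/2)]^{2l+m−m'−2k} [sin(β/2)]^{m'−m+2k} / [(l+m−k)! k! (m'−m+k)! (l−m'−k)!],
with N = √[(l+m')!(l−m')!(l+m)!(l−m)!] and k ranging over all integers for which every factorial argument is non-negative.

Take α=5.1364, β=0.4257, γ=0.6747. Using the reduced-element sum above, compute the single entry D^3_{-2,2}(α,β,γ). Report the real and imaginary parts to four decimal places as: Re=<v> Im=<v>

Split into d^3_{-2,2}(β=0.4257) × two z-phases.
Half-angle: c=0.977433, s=0.211246. N=√(1·120·120·1)=120.000000
The bounds max(0,m−m')=4 and min(l+m,l−m')=5 give 2 terms
  k=4: (−1)^0·120.0000/(24)·0.9774^2·0.2112^4 = +0.009513
  k=5: (−1)^1·120.0000/(120)·0.9774^0·0.2112^6 = -0.000089
d^3_{-2,2}(0.4257) = +0.009513 -0.000089 = +0.009424
Phases: e^{-i·(-2)·5.1364}=-0.661468-0.749974i, e^{-i·(2)·0.6747}=+0.219592-0.975592i ⇒ D=-0.008264+0.004529i

Re=-0.0083 Im=0.0045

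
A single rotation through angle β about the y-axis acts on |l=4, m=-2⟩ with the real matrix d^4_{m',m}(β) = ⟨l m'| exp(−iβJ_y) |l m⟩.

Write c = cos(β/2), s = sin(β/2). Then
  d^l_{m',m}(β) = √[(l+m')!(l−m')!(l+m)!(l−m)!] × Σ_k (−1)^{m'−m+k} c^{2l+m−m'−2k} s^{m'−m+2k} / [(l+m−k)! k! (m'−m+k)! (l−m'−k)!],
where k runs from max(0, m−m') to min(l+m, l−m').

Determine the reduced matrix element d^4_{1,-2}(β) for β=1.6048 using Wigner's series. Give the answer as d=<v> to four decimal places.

d^4_{1,-2}(β=1.6048) via Wigner's sum:
With c≡cos(β/2)=0.694983 and s≡sin(β/2)=0.719026, N=[120·6·2·720]^{1/2}=1018.233765
k∈{0,1,2} keeps every argument non-negative
  k=0: (−1)^3·1018.2338/(72)·0.6950^5·0.7190^3 = -0.852354
  k=1: (−1)^4·1018.2338/(48)·0.6950^3·0.7190^5 = +1.368523
  k=2: (−1)^5·1018.2338/(240)·0.6950^1·0.7190^7 = -0.292970
d^4_{1,-2}(1.6048) = -0.852354 +1.368523 -0.292970 = +0.223199

d=0.2232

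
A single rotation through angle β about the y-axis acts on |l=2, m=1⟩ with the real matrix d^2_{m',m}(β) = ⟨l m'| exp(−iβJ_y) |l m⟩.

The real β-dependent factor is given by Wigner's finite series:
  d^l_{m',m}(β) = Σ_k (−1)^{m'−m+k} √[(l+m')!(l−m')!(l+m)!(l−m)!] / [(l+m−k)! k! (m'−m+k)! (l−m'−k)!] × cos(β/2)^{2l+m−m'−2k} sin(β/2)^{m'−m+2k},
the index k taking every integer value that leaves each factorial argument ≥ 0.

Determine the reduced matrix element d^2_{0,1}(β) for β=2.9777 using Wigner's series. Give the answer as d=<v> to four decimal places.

d^2_{0,1}(β=2.9777) via Wigner's sum:
Half-angle: c=0.081855, s=0.996644. N=√(2·2·6·1)=4.898979
The bounds max(0,m−m')=1 and min(l+m,l−m')=2 give 2 terms
  k=1: (−1)^0·4.8990/(2)·0.0819^3·0.9966^1 = +0.001339
  k=2: (−1)^1·4.8990/(2)·0.0819^1·0.9966^3 = -0.198490
d^2_{0,1}(2.9777) = +0.001339 -0.198490 = -0.197151

d=-0.1972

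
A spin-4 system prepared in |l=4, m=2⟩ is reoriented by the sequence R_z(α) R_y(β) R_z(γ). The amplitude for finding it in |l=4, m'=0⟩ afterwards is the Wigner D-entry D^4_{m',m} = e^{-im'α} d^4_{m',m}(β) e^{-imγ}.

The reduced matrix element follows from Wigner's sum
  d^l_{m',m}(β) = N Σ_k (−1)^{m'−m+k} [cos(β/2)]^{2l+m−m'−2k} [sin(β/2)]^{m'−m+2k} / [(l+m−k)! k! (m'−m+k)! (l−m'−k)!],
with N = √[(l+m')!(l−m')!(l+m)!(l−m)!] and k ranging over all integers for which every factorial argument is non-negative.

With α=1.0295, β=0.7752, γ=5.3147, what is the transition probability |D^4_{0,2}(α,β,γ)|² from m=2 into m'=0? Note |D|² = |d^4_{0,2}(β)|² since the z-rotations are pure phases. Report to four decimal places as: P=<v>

First d^4_{0,2}(β=0.7752), then the phase factors e^{-i(0)α} and e^{-i(2)γ}:
c=cos(0.7752/2)=0.925819, s=sin(0.7752/2)=0.377968; N=√[24·24·720·2]=910.735966
k: max(0,(2)−(0))=2 … min(4+(2),4−(0))=4
  k=2: (−1)^0·910.7360/(96)·0.9258^6·0.3780^2 = +0.853466
  k=3: (−1)^1·910.7360/(36)·0.9258^4·0.3780^4 = -0.379326
  k=4: (−1)^2·910.7360/(96)·0.9258^2·0.3780^6 = +0.023708
d^4_{0,2}(0.7752) = +0.853466 -0.379326 +0.023708 = +0.497849
|D^4_{0,2}|² = |d^4_{0,2}(β)|² = (+0.497849)² = 0.247854 (the z-rotation phases have unit modulus)

P=0.2479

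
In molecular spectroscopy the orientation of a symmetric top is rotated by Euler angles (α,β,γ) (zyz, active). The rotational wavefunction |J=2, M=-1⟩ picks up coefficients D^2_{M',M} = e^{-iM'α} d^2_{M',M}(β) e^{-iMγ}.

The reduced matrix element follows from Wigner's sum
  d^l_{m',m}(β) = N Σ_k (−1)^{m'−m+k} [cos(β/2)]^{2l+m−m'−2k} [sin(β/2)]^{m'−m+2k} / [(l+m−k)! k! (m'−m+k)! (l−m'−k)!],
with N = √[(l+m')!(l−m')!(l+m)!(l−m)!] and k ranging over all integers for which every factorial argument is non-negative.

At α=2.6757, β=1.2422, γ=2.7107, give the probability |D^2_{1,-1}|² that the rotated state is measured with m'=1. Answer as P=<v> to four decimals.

P=0.3105

First d^2_{1,-1}(β=1.2422), then the phase factors e^{-i(1)α} and e^{-i(-1)γ}:
With c≡cos(β/2)=0.813239 and s≡sin(β/2)=0.581930, N=[6·1·1·6]^{1/2}=6.000000
The bounds max(0,m−m')=0 and min(l+m,l−m')=1 give 2 terms
  k=0: (−1)^2·6.0000/(2)·0.8132^2·0.5819^2 = +0.671891
  k=1: (−1)^3·6.0000/(6)·0.8132^0·0.5819^4 = -0.114679
d^2_{1,-1}(1.2422) = +0.671891 -0.114679 = +0.557213
|D^2_{1,-1}|² = |d^2_{1,-1}(β)|² = (+0.557213)² = 0.310486 (the z-rotation phases have unit modulus)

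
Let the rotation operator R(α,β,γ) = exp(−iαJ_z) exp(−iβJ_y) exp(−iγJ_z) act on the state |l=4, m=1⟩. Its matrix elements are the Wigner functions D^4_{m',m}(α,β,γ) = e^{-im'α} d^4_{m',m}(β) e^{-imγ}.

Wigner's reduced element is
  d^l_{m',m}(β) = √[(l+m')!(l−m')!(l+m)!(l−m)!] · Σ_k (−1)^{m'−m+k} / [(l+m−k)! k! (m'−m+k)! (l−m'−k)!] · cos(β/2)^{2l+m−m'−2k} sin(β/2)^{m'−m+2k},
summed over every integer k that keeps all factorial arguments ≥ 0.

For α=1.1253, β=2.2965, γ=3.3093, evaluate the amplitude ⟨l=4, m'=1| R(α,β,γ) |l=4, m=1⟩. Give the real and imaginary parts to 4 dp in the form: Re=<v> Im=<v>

D^4_{1,1}(1.1253,2.2965,3.3093) = e^{-i·1·1.1253}·d^4_{1,1}(2.2965)·e^{-i·1·3.3093}. Compute d first:
Half-angle: c=0.410084, s=0.912048. N=√(120·6·120·6)=720.000000
k: max(0,(1)−(1))=0 … min(4+(1),4−(1))=3
  k=0: (−1)^0·720.0000/(720)·0.4101^8·0.9120^0 = +0.000800
  k=1: (−1)^1·720.0000/(48)·0.4101^6·0.9120^2 = -0.059342
  k=2: (−1)^2·720.0000/(24)·0.4101^4·0.9120^4 = +0.587061
  k=3: (−1)^3·720.0000/(72)·0.4101^2·0.9120^6 = -0.967946
d^4_{1,1}(2.2965) = +0.000800 -0.059342 +0.587061 -0.967946 = -0.439428
Attach z-rotation phases: D = e^{-i(1)(1.1253)}·(-0.439428)·e^{-i(1)(3.3093)} = +0.120504-0.422582i

Re=0.1205 Im=-0.4226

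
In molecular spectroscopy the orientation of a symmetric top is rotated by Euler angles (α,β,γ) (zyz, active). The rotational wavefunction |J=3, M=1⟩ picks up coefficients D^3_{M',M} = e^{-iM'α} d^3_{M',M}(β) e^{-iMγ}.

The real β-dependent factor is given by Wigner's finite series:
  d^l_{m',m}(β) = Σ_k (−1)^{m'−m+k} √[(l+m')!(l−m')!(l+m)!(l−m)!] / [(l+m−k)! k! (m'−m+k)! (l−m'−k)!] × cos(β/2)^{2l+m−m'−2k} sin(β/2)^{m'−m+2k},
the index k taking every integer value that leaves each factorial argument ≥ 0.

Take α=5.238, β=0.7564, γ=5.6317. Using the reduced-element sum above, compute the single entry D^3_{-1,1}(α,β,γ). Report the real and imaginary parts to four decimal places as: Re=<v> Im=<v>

Re=0.4472 Im=-0.1858

Split into d^3_{-1,1}(β=0.7564) × two z-phases.
Half-angle: c=0.929331, s=0.369248. N=√(2·24·24·2)=48.000000
Admissible k: 2..4 (factorial args all ≥0)
  k=2: (−1)^0·48.0000/(8)·0.9293^4·0.3692^2 = +0.610196
  k=3: (−1)^1·48.0000/(6)·0.9293^2·0.3692^4 = -0.128441
  k=4: (−1)^2·48.0000/(48)·0.9293^0·0.3692^6 = +0.002535
d^3_{-1,1}(0.7564) = +0.610196 -0.128441 +0.002535 = +0.484290
Attach z-rotation phases: D = e^{-i(-1)(5.238)}·(+0.484290)·e^{-i(1)(5.6317)} = +0.447239-0.185777i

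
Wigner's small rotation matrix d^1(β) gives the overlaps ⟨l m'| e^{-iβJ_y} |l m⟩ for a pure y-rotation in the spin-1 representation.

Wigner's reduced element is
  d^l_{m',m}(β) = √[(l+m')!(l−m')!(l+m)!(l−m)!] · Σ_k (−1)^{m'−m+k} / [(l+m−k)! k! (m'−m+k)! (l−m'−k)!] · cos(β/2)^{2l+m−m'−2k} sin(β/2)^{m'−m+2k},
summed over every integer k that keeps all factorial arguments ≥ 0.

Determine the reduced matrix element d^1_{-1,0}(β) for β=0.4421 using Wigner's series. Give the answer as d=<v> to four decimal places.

d^1_{-1,0}(β=0.4421) via Wigner's sum:
Half-angle: c=0.975668, s=0.219254. N=√(1·2·1·1)=1.414214
The bounds max(0,m−m')=1 and min(l+m,l−m')=1 give 1 term
  k=1: (−1)^0·1.4142/(1)·0.9757^1·0.2193^1 = +0.302528
d^1_{-1,0}(0.4421) = +0.302528

d=0.3025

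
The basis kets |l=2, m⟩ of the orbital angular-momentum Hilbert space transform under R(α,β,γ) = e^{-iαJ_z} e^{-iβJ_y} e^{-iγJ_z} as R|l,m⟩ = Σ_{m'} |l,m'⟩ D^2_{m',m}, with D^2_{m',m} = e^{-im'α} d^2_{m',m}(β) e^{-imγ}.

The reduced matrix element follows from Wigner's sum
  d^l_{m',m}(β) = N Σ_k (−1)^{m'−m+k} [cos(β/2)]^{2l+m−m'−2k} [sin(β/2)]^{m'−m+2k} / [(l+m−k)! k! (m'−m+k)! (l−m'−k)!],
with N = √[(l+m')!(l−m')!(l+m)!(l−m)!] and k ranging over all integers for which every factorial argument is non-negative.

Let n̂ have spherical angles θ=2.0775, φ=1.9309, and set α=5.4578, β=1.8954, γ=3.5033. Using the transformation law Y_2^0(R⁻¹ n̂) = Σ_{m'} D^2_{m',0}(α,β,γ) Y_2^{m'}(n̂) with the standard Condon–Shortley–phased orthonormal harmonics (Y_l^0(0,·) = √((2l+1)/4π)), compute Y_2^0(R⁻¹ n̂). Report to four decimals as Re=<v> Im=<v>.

Need the full column D^2_{m',0} for m'=−2..2 at α=5.4578, β=1.8954, γ=3.5033.
cos(β/2)=0.583552, sin(β/2)=0.812075
d^2_{-2,0}: single k=2 term ⇒ +0.550083;  D = -0.043946-0.548325i
d^2_{-1,0}: k∈[1..2] ⇒ +0.395286 -0.765499 = -0.370213;  D = -0.251106+0.272036i
d^2_{0,0}: k∈[0..2] ⇒ +0.115963 -0.898282 +0.434896 = -0.347422;  D = -0.347422+0.000000i
d^2_{1,0}: k∈[0..1] ⇒ -0.395286 +0.765499 = +0.370213;  D = +0.251106+0.272036i
d^2_{2,0}: single k=0 term ⇒ +0.550083;  D = -0.043946+0.548325i
Y_2^{m'}(θ=2.0775,φ=1.9309) and Σ D·Y over m':
  (-0.0439-0.5483i)·(-0.2220+0.1948i)  (-0.2511+0.2720i)·(+0.1155+0.3068i)  (-0.3474+0.0000i)·(-0.0926+0.0000i)  (+0.2511+0.2720i)·(-0.1155+0.3068i)  (-0.0439+0.5483i)·(-0.2220-0.1948i)
Y_2^0(R⁻¹ n̂) = +0.040330+0.000000i

Re=0.0403 Im=0.0000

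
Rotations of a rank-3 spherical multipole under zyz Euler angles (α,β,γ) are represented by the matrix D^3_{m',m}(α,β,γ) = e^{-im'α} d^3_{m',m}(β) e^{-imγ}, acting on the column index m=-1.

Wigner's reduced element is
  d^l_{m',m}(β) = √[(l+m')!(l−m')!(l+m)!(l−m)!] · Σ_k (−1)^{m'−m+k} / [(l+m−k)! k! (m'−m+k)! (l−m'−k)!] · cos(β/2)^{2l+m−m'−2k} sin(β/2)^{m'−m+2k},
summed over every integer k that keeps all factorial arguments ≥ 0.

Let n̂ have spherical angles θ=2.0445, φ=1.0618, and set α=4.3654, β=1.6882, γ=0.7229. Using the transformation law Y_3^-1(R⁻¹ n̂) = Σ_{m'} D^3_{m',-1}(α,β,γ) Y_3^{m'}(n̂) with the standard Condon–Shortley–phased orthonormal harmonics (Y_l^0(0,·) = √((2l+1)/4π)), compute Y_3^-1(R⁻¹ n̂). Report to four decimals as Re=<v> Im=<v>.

Re=0.3890 Im=0.1977

Need the full column D^3_{m',-1} for m'=−3..3 at α=4.3654, β=1.6882, γ=0.7229.
cos(β/2)=0.664404, sin(β/2)=0.747373
d^3_{-3,-1}: single k=2 term ⇒ +0.421551;  D = +0.131832+0.400407i
d^3_{-2,-1}: k∈[1..2] ⇒ +0.305985 -0.774355 = -0.468370;  D = +0.468175+0.013544i
d^3_{-1,-1}: k∈[0..2] ⇒ +0.086019 -0.870753 +0.826355 = +0.041621;  D = +0.015280-0.038715i
d^3_{0,-1}: k∈[0..2] ⇒ -0.335189 +1.272395 -0.536675 = +0.400531;  D = +0.300354+0.264976i
d^3_{1,-1}: k∈[0..2] ⇒ +0.653064 -1.101807 +0.174271 = -0.274471;  D = +0.240751-0.131807i
d^3_{2,-1}: k∈[0..1] ⇒ -0.774355 +0.489915 = -0.284440;  D = +0.043608+0.281077i
d^3_{3,-1}: single k=0 term ⇒ +0.533410;  D = +0.523499+0.102347i
Y_3^{m'}(θ=2.0445,φ=1.0618) and Σ D·Y over m':
  (+0.1318+0.4004i)·(-0.2937+0.0129i)  (+0.4682+0.0135i)·(+0.1939+0.3142i)  (+0.0153-0.0387i)·(+0.0057-0.0102i)  (+0.3004+0.2650i)·(+0.3336+0.0000i)  (+0.2408-0.1318i)·(-0.0057-0.0102i)  (+0.0436+0.2811i)·(+0.1939-0.3142i)  (+0.5235+0.1023i)·(+0.2937+0.0129i)
Y_3^-1(R⁻¹ n̂) = +0.389018+0.197715i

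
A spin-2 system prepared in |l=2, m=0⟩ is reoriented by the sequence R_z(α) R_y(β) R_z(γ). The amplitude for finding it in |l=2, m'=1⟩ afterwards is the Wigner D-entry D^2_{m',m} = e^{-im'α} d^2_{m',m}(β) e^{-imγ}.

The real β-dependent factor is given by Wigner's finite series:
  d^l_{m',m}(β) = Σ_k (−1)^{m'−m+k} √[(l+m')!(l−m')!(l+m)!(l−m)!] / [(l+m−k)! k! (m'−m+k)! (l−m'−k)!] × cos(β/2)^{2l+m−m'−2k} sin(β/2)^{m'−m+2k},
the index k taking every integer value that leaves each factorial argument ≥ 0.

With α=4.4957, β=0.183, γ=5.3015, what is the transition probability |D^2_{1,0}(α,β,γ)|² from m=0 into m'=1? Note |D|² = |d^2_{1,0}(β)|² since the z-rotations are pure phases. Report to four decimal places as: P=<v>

First d^2_{1,0}(β=0.183), then the phase factors e^{-i(1)α} and e^{-i(0)γ}:
With c≡cos(β/2)=0.995817 and s≡sin(β/2)=0.091372, N=[6·1·2·2]^{1/2}=4.898979
Admissible k: 0..1 (factorial args all ≥0)
  k=0: (−1)^1·4.8990/(2)·0.9958^3·0.0914^1 = -0.221019
  k=1: (−1)^2·4.8990/(2)·0.9958^1·0.0914^3 = +0.001861
d^2_{1,0}(0.183) = -0.221019 +0.001861 = -0.219158
|D^2_{1,0}|² = |d^2_{1,0}(β)|² = (-0.219158)² = 0.048030 (the z-rotation phases have unit modulus)

P=0.0480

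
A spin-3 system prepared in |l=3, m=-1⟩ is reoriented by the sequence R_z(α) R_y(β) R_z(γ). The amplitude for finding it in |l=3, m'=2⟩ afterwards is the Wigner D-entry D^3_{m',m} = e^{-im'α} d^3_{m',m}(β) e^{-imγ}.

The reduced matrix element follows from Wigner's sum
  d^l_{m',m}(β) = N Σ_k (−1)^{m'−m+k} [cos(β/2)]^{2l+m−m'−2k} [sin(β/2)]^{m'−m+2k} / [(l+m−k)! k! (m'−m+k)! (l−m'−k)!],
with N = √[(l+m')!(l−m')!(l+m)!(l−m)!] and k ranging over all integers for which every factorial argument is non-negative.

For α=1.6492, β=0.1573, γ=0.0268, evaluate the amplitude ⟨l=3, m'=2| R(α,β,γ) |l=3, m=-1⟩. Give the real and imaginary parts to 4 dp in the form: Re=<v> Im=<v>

Re=0.0030 Im=-0.0004

First d^3_{2,-1}(β=0.1573), then the phase factors e^{-i(2)α} and e^{-i(-1)γ}:
Half-angle: c=0.996909, s=0.078569. N=√(120·1·2·24)=75.894664
k∈{0,1} keeps every argument non-negative
  k=0: (−1)^3·75.8947/(12)·0.9969^3·0.0786^3 = -0.003039
  k=1: (−1)^4·75.8947/(24)·0.9969^1·0.0786^5 = +0.000009
d^3_{2,-1}(0.1573) = -0.003039 +0.000009 = -0.003030
D = (-0.987731+0.156166i)·(-0.003030)·(+0.999641+0.026797i) = +0.003004-0.000393i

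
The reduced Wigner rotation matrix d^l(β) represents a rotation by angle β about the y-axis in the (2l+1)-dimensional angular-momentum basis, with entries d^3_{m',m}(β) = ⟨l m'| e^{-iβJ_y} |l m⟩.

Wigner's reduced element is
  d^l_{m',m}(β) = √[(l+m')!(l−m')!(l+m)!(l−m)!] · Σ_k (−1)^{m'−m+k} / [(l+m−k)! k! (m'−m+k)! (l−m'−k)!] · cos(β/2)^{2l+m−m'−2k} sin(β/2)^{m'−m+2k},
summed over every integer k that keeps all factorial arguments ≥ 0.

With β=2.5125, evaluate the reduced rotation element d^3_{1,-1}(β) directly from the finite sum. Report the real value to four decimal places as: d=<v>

d^3_{1,-1}(β=2.5125) via Wigner's sum:
With c≡cos(β/2)=0.309385 and s≡sin(β/2)=0.950937, N=[24·2·2·24]^{1/2}=48.000000
k: max(0,(-1)−(1))=0 … min(3+(-1),3−(1))=2
  k=0: (−1)^2·48.0000/(8)·0.3094^4·0.9509^2 = +0.049711
  k=1: (−1)^3·48.0000/(6)·0.3094^2·0.9509^4 = -0.626175
  k=2: (−1)^4·48.0000/(48)·0.3094^0·0.9509^6 = +0.739452
d^3_{1,-1}(2.5125) = +0.049711 -0.626175 +0.739452 = +0.162988

d=0.1630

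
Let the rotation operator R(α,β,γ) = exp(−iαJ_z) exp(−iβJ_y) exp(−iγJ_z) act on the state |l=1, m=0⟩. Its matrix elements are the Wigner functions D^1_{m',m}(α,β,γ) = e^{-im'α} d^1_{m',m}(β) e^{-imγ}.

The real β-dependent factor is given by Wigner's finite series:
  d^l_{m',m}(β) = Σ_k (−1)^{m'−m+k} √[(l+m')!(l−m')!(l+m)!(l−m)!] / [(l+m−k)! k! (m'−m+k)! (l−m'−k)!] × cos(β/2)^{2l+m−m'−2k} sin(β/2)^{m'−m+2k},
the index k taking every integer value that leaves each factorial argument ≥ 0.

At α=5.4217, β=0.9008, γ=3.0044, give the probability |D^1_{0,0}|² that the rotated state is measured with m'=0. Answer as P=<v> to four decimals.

D^1_{0,0}(5.4217,0.9008,3.0044) = e^{-i·0·5.4217}·d^1_{0,0}(0.9008)·e^{-i·0·3.0044}. Compute d first:
c=cos(0.9008/2)=0.900273, s=sin(0.9008/2)=0.435326; N=√[1·1·1·1]=1.000000
k∈{0,1} keeps every argument non-negative
  k=0: (−1)^0·1.0000/(1)·0.9003^2·0.4353^0 = +0.810492
  k=1: (−1)^1·1.0000/(1)·0.9003^0·0.4353^2 = -0.189508
d^1_{0,0}(0.9008) = +0.810492 -0.189508 = +0.620983
|D^1_{0,0}|² = |d^1_{0,0}(β)|² = (+0.620983)² = 0.385620 (the z-rotation phases have unit modulus)

P=0.3856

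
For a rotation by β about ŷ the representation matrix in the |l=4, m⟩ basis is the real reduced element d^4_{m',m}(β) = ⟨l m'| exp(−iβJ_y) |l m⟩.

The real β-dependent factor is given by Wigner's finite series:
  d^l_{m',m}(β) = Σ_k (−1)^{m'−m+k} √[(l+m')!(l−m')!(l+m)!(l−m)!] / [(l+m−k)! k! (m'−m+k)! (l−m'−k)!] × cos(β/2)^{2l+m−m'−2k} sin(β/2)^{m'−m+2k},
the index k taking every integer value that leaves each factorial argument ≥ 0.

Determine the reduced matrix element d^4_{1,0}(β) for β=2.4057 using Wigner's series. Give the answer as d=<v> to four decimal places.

d^4_{1,0}(β=2.4057) via Wigner's sum:
Half-angle: c=0.359700, s=0.933068. N=√(120·6·24·24)=643.987578
Admissible k: 0..3 (factorial args all ≥0)
  k=0: (−1)^1·643.9876/(144)·0.3597^7·0.9331^1 = -0.003251
  k=1: (−1)^2·643.9876/(24)·0.3597^5·0.9331^3 = +0.131253
  k=2: (−1)^3·643.9876/(24)·0.3597^3·0.9331^5 = -0.883190
  k=3: (−1)^4·643.9876/(144)·0.3597^1·0.9331^7 = +0.990486
d^4_{1,0}(2.4057) = -0.003251 +0.131253 -0.883190 +0.990486 = +0.235298

d=0.2353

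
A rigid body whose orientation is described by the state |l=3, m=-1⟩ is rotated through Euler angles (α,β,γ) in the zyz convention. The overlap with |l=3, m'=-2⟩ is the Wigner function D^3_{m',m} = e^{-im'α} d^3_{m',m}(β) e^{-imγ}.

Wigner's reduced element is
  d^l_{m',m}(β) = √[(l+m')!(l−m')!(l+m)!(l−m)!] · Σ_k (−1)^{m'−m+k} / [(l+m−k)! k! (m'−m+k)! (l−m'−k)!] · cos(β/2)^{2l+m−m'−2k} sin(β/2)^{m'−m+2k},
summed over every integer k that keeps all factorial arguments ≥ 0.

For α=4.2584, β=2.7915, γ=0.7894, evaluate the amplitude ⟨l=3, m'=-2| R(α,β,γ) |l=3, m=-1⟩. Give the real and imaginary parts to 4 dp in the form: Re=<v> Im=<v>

Re=0.0312 Im=-0.0037

Split into d^3_{-2,-1}(β=2.7915) × two z-phases.
With c≡cos(β/2)=0.174154 and s≡sin(β/2)=0.984718, N=[1·120·2·24]^{1/2}=75.894664
k: max(0,(-1)−(-2))=1 … min(3+(-1),3−(-2))=2
  k=1: (−1)^0·75.8947/(24)·0.1742^5·0.9847^1 = +0.000499
  k=2: (−1)^1·75.8947/(12)·0.1742^3·0.9847^3 = -0.031898
d^3_{-2,-1}(2.7915) = +0.000499 -0.031898 = -0.031399
Attach z-rotation phases: D = e^{-i(-2)(4.2584)}·(-0.031399)·e^{-i(-1)(0.7894)} = +0.031179-0.003715i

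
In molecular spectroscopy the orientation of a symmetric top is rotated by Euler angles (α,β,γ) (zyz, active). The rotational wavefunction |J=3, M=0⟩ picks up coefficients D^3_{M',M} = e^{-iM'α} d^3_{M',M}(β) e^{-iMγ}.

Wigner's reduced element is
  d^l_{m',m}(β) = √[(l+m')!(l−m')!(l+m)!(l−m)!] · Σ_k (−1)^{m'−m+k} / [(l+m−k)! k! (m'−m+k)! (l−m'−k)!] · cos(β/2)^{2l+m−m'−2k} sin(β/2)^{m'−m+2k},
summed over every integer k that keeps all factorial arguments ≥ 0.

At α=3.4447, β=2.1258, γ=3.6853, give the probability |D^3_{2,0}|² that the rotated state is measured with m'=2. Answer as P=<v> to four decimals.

D^3_{2,0}(3.4447,2.1258,3.6853) = e^{-i·2·3.4447}·d^3_{2,0}(2.1258)·e^{-i·0·3.6853}. Compute d first:
With c≡cos(β/2)=0.486340 and s≡sin(β/2)=0.873770, N=[120·1·6·6]^{1/2}=65.726707
k∈{0,1} keeps every argument non-negative
  k=0: (−1)^2·65.7267/(12)·0.4863^4·0.8738^2 = +0.233946
  k=1: (−1)^3·65.7267/(12)·0.4863^2·0.8738^4 = -0.755142
d^3_{2,0}(2.1258) = +0.233946 -0.755142 = -0.521196
|D^3_{2,0}|² = |d^3_{2,0}(β)|² = (-0.521196)² = 0.271645 (the z-rotation phases have unit modulus)

P=0.2716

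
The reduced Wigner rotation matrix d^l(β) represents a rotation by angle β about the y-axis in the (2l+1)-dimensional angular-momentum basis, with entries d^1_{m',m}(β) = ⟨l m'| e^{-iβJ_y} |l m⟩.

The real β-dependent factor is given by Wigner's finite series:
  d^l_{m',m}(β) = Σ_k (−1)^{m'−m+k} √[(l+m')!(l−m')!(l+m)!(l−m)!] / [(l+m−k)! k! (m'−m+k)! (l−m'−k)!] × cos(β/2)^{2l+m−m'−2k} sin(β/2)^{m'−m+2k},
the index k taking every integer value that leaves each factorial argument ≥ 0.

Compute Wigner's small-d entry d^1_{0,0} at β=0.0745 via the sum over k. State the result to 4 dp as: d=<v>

d=0.9972

d^1_{0,0}(β=0.0745) via Wigner's sum:
c=cos(0.0745/2)=0.999306, s=sin(0.0745/2)=0.037241; N=√[1·1·1·1]=1.000000
k: max(0,(0)−(0))=0 … min(1+(0),1−(0))=1
  k=0: (−1)^0·1.0000/(1)·0.9993^2·0.0372^0 = +0.998613
  k=1: (−1)^1·1.0000/(1)·0.9993^0·0.0372^2 = -0.001387
d^1_{0,0}(0.0745) = +0.998613 -0.001387 = +0.997226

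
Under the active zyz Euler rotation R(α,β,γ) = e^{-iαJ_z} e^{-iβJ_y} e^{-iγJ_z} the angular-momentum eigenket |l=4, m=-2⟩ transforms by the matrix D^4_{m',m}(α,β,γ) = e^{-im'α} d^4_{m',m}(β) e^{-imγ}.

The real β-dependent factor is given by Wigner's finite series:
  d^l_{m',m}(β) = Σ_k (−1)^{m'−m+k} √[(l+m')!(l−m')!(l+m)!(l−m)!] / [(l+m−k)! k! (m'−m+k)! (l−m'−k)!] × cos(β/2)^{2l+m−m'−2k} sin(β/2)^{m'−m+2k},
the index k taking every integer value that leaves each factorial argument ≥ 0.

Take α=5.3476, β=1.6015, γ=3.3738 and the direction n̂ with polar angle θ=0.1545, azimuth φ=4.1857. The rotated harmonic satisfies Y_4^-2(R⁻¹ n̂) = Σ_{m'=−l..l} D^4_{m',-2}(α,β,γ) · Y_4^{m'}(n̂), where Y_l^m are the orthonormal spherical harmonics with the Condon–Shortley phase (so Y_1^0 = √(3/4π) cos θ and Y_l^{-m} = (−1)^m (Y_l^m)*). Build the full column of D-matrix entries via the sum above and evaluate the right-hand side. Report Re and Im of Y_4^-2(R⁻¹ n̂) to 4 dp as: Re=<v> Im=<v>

Re=-0.3266 Im=-0.0597

Need the full column D^4_{m',-2} for m'=−4..4 at α=5.3476, β=1.6015, γ=3.3738.
cos(β/2)=0.696168, sin(β/2)=0.717878
d^4_{-4,-2}: single k=2 term ⇒ +0.310432;  D = -0.307552+0.042191i
d^4_{-3,-2}: k∈[1..2] ⇒ +0.212870 -0.679063 = -0.466192;  D = +0.325049+0.334182i
d^4_{-2,-2}: k∈[0..2] ⇒ +0.055172 -0.703994 +0.935734 = +0.286911;  D = +0.046854-0.283059i
d^4_{-1,-2}: k∈[0..2] ⇒ -0.241372 +1.283308 -0.909730 = +0.132205;  D = +0.117800-0.060012i
d^4_{0,-2}: k∈[0..2] ⇒ +0.556556 -1.578160 +0.629297 = -0.392307;  D = -0.350755-0.175714i
d^4_{1,-2}: k∈[0..2] ⇒ -0.855538 +1.364595 -0.290206 = +0.218850;  D = +0.037197+0.215666i
d^4_{2,-2}: k∈[0..2] ⇒ +0.935734 -0.796004 +0.070535 = +0.210265;  D = -0.145584+0.151712i
d^4_{3,-2}: k∈[0..1] ⇒ -0.722076 +0.255938 = -0.466138;  D = +0.462230+0.060232i
d^4_{4,-2}: single k=0 term ⇒ +0.351005;  D = -0.170013-0.307083i
Y_4^{m'}(θ=0.1545,φ=4.1857) and Σ D·Y over m':
  (-0.3076+0.0422i)·(-0.0001+0.0002i)  (+0.3250+0.3342i)·(+0.0045+0.0000i)  (+0.0469-0.2831i)·(-0.0229-0.0402i)  (+0.1178-0.0600i)·(-0.1386+0.2384i)  (-0.3508-0.1757i)·(+0.7482+0.0000i)  (+0.0372+0.2157i)·(+0.1386+0.2384i)  (-0.1456+0.1517i)·(-0.0229+0.0402i)  (+0.4622+0.0602i)·(-0.0045+0.0000i)  (-0.1700-0.3071i)·(-0.0001-0.0002i)
Y_4^-2(R⁻¹ n̂) = -0.326564-0.059739i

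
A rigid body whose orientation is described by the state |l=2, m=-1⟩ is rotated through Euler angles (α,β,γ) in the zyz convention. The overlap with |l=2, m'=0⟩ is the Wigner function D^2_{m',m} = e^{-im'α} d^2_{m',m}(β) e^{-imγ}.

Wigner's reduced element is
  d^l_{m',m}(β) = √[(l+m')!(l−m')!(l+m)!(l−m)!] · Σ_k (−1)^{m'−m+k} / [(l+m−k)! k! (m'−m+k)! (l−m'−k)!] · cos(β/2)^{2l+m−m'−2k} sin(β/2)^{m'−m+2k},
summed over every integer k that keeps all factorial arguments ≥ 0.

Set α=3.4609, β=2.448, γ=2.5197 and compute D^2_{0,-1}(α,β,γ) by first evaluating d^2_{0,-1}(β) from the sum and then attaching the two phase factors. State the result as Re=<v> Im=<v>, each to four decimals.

Split into d^2_{0,-1}(β=2.448) × two z-phases.
Half-angle: c=0.339887, s=0.940466. N=√(2·2·1·6)=4.898979
The bounds max(0,m−m')=0 and min(l+m,l−m')=1 give 2 terms
  k=0: (−1)^1·4.8990/(2)·0.3399^3·0.9405^1 = -0.090453
  k=1: (−1)^2·4.8990/(2)·0.3399^1·0.9405^3 = +0.692532
d^2_{0,-1}(2.448) = -0.090453 +0.692532 = +0.602079
Attach z-rotation phases: D = e^{-i(0)(3.4609)}·(+0.602079)·e^{-i(-1)(2.5197)} = -0.489356+0.350756i

Re=-0.4894 Im=0.3508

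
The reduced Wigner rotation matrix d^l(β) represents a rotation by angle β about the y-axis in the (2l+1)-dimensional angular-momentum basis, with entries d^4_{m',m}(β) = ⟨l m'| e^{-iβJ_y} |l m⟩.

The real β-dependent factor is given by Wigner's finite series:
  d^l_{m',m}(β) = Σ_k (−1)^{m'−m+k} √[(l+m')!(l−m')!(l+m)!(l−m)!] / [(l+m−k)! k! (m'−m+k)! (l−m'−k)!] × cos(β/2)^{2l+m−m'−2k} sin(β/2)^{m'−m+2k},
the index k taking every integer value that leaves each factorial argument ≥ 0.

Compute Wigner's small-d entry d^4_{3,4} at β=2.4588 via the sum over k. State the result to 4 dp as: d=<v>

d^4_{3,4}(β=2.4588) via Wigner's sum:
Half-angle: c=0.334803, s=0.942288. N=√(5040·1·40320·1)=14255.272709
Admissible k: 1..1 (factorial args all ≥0)
  k=1: (−1)^0·14255.2727/(5040)·0.3348^7·0.9423^1 = +0.001257
d^4_{3,4}(2.4588) = +0.001257

d=0.0013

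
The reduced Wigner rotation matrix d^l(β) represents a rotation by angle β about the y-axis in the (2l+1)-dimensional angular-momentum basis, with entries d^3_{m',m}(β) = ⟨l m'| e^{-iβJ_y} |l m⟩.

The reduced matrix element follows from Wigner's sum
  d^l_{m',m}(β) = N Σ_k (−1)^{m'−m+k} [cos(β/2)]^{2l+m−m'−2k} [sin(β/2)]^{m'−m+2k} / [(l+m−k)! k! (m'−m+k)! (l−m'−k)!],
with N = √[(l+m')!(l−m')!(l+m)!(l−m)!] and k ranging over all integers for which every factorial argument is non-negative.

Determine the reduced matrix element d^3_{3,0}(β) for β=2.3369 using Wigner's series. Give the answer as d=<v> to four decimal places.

d=-0.2092

d^3_{3,0}(β=2.3369) via Wigner's sum:
c=cos(2.3369/2)=0.391578, s=sin(2.3369/2)=0.920145; N=√[720·1·6·6]=160.996894
The bounds max(0,m−m')=0 and min(l+m,l−m')=0 give 1 term
  k=0: (−1)^3·160.9969/(36)·0.3916^3·0.9201^3 = -0.209189
d^3_{3,0}(2.3369) = -0.209189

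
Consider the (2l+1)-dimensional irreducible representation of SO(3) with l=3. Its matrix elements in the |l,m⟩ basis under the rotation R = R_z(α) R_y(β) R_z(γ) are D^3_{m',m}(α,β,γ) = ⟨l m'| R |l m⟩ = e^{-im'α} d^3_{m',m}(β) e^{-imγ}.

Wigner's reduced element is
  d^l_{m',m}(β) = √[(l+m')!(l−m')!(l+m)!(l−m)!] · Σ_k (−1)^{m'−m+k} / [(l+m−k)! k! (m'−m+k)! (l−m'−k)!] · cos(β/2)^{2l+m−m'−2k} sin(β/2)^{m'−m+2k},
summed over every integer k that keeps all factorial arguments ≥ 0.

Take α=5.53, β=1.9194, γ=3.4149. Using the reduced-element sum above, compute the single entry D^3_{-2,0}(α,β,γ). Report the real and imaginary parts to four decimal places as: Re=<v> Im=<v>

Split into d^3_{-2,0}(β=1.9194) × two z-phases.
c=cos(1.9194/2)=0.573766, s=sin(1.9194/2)=0.819019; N=√[1·120·6·6]=65.726707
The bounds max(0,m−m')=2 and min(l+m,l−m')=3 give 2 terms
  k=2: (−1)^0·65.7267/(12)·0.5738^4·0.8190^2 = +0.398187
  k=3: (−1)^1·65.7267/(12)·0.5738^2·0.8190^4 = -0.811347
d^3_{-2,0}(1.9194) = +0.398187 -0.811347 = -0.413160
Attach z-rotation phases: D = e^{-i(-2)(5.53)}·(-0.413160)·e^{-i(0)(3.4149)} = -0.026600+0.412303i

Re=-0.0266 Im=0.4123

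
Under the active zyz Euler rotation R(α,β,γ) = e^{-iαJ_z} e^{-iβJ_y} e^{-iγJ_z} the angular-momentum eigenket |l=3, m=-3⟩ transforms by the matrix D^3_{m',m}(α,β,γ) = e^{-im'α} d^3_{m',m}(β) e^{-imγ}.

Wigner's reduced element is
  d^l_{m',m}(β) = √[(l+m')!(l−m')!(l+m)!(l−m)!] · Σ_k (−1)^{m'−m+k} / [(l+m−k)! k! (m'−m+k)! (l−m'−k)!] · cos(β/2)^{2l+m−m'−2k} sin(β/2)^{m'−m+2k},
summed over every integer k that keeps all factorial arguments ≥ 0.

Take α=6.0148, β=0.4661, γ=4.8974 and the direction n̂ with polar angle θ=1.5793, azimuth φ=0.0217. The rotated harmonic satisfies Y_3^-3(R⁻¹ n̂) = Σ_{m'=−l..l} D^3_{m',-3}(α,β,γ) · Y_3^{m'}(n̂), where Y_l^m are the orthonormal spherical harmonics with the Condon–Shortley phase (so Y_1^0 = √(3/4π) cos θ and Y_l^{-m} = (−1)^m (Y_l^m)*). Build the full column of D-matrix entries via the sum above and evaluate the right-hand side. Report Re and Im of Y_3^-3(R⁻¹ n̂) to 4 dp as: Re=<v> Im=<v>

Need the full column D^3_{m',-3} for m'=−3..3 at α=6.0148, β=0.4661, γ=4.8974.
cos(β/2)=0.972967, sin(β/2)=0.230946
d^3_{-3,-3}: single k=0 term ⇒ +0.848374;  D = +0.209992+0.821974i
d^3_{-2,-3}: single k=0 term ⇒ -0.493260;  D = +0.009008-0.493178i
d^3_{-1,-3}: single k=0 term ⇒ +0.185122;  D = -0.052341+0.177569i
d^3_{0,-3}: single k=0 term ⇒ -0.050739;  D = +0.026738-0.043122i
d^3_{1,-3}: single k=0 term ⇒ +0.010430;  D = -0.007650+0.007089i
d^3_{2,-3}: single k=0 term ⇒ -0.001566;  D = +0.001390-0.000722i
d^3_{3,-3}: single k=0 term ⇒ +0.000152;  D = -0.000148+0.000032i
Y_3^{m'}(θ=1.5793,φ=0.0217) and Σ D·Y over m':
  (+0.2100+0.8220i)·(+0.4163-0.0271i)  (+0.0090-0.4932i)·(-0.0087+0.0004i)  (-0.0523+0.1776i)·(-0.3230+0.0070i)  (+0.0267-0.0431i)·(+0.0095+0.0000i)  (-0.0077+0.0071i)·(+0.3230+0.0070i)  (+0.0014-0.0007i)·(-0.0087-0.0004i)  (-0.0001+0.0000i)·(-0.4163-0.0271i)
Y_3^-3(R⁻¹ n̂) = +0.123279+0.284875i

Re=0.1233 Im=0.2849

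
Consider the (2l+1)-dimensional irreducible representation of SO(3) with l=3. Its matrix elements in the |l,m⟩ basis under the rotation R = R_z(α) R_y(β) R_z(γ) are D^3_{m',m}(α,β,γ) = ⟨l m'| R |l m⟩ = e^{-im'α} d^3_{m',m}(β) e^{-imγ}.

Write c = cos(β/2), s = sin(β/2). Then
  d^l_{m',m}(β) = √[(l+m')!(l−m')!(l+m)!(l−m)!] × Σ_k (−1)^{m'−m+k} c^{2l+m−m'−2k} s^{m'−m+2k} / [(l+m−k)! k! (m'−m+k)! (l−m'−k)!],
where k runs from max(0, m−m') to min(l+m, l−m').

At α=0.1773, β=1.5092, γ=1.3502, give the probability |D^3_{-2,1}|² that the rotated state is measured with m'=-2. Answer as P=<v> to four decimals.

D^3_{-2,1}(0.1773,1.5092,1.3502) = e^{-i·-2·0.1773}·d^3_{-2,1}(1.5092)·e^{-i·1·1.3502}. Compute d first:
c=cos(1.5092/2)=0.728546, s=sin(1.5092/2)=0.684997; N=√[1·120·24·2]=75.894664
Admissible k: 3..4 (factorial args all ≥0)
  k=3: (−1)^0·75.8947/(12)·0.7285^3·0.6850^3 = +0.786080
  k=4: (−1)^1·75.8947/(24)·0.7285^1·0.6850^5 = -0.347457
d^3_{-2,1}(1.5092) = +0.786080 -0.347457 = +0.438623
|D^3_{-2,1}|² = |d^3_{-2,1}(β)|² = (+0.438623)² = 0.192390 (the z-rotation phases have unit modulus)

P=0.1924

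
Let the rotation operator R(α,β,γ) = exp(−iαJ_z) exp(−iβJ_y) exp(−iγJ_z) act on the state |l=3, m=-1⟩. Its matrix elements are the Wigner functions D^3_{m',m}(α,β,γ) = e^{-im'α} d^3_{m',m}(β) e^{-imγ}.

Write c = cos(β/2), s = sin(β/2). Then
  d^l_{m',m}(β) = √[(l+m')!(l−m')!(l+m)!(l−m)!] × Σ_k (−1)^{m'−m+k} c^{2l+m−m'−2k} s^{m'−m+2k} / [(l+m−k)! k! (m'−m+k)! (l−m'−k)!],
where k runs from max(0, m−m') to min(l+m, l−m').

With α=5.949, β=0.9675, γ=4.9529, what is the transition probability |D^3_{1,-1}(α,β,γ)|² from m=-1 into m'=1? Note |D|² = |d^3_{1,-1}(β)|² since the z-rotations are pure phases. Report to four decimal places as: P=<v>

P=0.2641

D^3_{1,-1}(5.949,0.9675,4.9529) = e^{-i·1·5.949}·d^3_{1,-1}(0.9675)·e^{-i·-1·4.9529}. Compute d first:
With c≡cos(β/2)=0.885257 and s≡sin(β/2)=0.465102, N=[24·2·2·24]^{1/2}=48.000000
k∈{0,1,2} keeps every argument non-negative
  k=0: (−1)^2·48.0000/(8)·0.8853^4·0.4651^2 = +0.797123
  k=1: (−1)^3·48.0000/(6)·0.8853^2·0.4651^4 = -0.293374
  k=2: (−1)^4·48.0000/(48)·0.8853^0·0.4651^6 = +0.010123
d^3_{1,-1}(0.9675) = +0.797123 -0.293374 +0.010123 = +0.513871
|D^3_{1,-1}|² = |d^3_{1,-1}(β)|² = (+0.513871)² = 0.264064 (the z-rotation phases have unit modulus)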